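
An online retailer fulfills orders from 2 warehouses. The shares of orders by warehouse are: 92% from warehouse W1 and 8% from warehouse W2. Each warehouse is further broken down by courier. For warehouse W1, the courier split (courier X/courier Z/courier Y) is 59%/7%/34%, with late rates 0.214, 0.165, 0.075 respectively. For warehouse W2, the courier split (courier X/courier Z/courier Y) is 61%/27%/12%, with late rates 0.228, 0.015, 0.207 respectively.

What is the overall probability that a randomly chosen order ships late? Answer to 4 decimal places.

0.1637

P(L|W1) = 0.59·0.214 + 0.07·0.165 + 0.34·0.075 = 0.12626 + 0.01155 + 0.0255 = 0.16331
P(L|W2) = 0.61·0.228 + 0.27·0.015 + 0.12·0.207 = 0.13908 + 0.00405 + 0.02484 = 0.16797
Then overall,
P(L) = 0.92·0.16331 + 0.08·0.16797
      = 0.1502452 + 0.0134376 = 0.1636828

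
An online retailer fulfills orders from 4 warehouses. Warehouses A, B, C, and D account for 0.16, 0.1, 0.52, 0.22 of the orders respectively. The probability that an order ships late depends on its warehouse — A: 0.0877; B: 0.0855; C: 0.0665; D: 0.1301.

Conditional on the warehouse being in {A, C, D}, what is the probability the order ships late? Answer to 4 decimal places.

Let S = {A, C, D}.
P(S) = 0.16 + 0.52 + 0.22 = 0.9.
P(L ∩ S) = 0.0877·0.16 + 0.0665·0.52 + 0.1301·0.22 = 0.014032 + 0.03458 + 0.028622 = 0.077234.
P(L | S) = 0.077234 / 0.9 = 0.085816…

0.0858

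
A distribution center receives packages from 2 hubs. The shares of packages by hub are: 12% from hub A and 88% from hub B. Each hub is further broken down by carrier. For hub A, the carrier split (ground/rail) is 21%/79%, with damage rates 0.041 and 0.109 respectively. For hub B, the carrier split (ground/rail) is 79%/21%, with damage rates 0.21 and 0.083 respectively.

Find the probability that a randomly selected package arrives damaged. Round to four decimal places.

P(D) ≈ 0.1727

P(D|A) = 0.21·0.041 + 0.79·0.109 = 0.00861 + 0.08611 = 0.09472
P(D|B) = 0.79·0.21 + 0.21·0.083 = 0.1659 + 0.01743 = 0.18333
Then overall,
P(D) = 0.12·0.09472 + 0.88·0.18333
      = 0.0113664 + 0.1613304 = 0.1726968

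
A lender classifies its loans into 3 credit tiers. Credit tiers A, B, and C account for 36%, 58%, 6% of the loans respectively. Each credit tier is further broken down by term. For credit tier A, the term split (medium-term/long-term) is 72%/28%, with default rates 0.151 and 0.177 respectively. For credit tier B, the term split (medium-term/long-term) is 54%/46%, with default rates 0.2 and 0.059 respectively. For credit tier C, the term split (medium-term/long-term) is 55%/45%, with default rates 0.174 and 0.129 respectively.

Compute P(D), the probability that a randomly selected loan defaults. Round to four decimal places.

P(D|A) = 0.72·0.151 + 0.28·0.177 = 0.10872 + 0.04956 = 0.15828
P(D|B) = 0.54·0.2 + 0.46·0.059 = 0.108 + 0.02714 = 0.13514
P(D|C) = 0.55·0.174 + 0.45·0.129 = 0.0957 + 0.05805 = 0.15375
By total probability over the outer partition,
P(D) = 0.36·0.15828 + 0.58·0.13514 + 0.06·0.15375
      = 0.0569808 + 0.0783812 + 0.009225 = 0.144587

0.1446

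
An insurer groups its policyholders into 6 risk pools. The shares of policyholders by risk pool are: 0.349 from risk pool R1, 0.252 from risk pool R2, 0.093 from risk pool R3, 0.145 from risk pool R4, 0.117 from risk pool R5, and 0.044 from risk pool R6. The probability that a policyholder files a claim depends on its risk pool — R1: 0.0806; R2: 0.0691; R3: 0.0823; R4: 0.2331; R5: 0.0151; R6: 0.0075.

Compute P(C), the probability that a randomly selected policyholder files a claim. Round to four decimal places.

0.0891

By the law of total probability,
P(C) = P(C|R1)·P(R1) + P(C|R2)·P(R2) + P(C|R3)·P(R3) + P(C|R4)·P(R4) + P(C|R5)·P(R5) + P(C|R6)·P(R6)
      = 0.0806·0.349 + 0.0691·0.252 + 0.0823·0.093 + 0.2331·0.145 + 0.0151·0.117 + 0.0075·0.044
      = 0.0281294 + 0.0174132 + 0.0076539 + 0.0337995 + 0.0017667 + 0.00033 = 0.0890927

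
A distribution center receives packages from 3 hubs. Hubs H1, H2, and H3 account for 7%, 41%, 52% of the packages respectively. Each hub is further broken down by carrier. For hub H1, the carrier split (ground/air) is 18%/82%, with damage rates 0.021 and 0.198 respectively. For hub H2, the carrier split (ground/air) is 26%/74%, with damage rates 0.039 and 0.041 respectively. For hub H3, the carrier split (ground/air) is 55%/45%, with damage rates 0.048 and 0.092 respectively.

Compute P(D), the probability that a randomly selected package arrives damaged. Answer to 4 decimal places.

P(D) ≈ 0.0635

P(D|H1) = 0.18·0.021 + 0.82·0.198 = 0.00378 + 0.16236 = 0.16614
P(D|H2) = 0.26·0.039 + 0.74·0.041 = 0.01014 + 0.03034 = 0.04048
P(D|H3) = 0.55·0.048 + 0.45·0.092 = 0.0264 + 0.0414 = 0.0678
Then overall,
P(D) = 0.07·0.16614 + 0.41·0.04048 + 0.52·0.0678
      = 0.0116298 + 0.0165968 + 0.035256 = 0.0634826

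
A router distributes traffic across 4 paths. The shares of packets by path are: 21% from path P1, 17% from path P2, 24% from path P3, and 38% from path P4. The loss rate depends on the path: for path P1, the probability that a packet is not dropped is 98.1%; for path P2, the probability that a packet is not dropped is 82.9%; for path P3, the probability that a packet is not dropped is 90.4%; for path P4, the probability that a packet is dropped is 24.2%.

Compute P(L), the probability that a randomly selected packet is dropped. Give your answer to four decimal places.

P(L|P1) = 1 − 0.981 = 0.019.
P(L|P2) = 1 − 0.829 = 0.171.
P(L|P3) = 1 − 0.904 = 0.096.
By the law of total probability,
P(L) = P(L|P1)·P(P1) + P(L|P2)·P(P2) + P(L|P3)·P(P3) + P(L|P4)·P(P4)
      = 0.019·0.21 + 0.171·0.17 + 0.096·0.24 + 0.242·0.38
      = 0.00399 + 0.02907 + 0.02304 + 0.09196 = 0.14806

0.1481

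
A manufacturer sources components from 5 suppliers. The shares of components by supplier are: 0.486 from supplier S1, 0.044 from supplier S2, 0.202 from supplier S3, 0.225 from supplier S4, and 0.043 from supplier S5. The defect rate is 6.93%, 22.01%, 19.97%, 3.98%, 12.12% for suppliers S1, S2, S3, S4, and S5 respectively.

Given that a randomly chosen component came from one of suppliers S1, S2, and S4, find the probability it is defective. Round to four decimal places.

P(D|S) ≈ 0.0693

Let S = {S1, S2, S4}.
P(S) = 0.486 + 0.044 + 0.225 = 0.755.
P(D ∩ S) = 0.0693·0.486 + 0.2201·0.044 + 0.0398·0.225 = 0.0336798 + 0.0096844 + 0.008955 = 0.0523192.
P(D | S) = 0.0523192 / 0.755 = 0.069297…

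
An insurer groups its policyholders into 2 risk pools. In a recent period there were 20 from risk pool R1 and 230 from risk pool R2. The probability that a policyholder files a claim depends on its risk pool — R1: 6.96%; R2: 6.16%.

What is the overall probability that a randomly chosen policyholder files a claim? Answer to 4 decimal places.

P(C) ≈ 0.0622

Total: 20 + 230 = 250.
P(R1) = 20/250 = 0.08. P(R2) = 230/250 = 0.92.
Summing over the partition,
P(C) = P(C|R1)·P(R1) + P(C|R2)·P(R2)
      = 0.0696·0.08 + 0.0616·0.92
      = 0.005568 + 0.056672 = 0.06224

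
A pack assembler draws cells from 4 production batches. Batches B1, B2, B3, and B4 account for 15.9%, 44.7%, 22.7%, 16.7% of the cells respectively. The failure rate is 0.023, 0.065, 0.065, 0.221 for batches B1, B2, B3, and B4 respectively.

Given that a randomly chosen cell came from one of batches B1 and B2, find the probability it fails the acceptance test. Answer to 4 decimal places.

Let S = {B1, B2}.
P(S) = 0.159 + 0.447 = 0.606.
P(F ∩ S) = 0.023·0.159 + 0.065·0.447 = 0.003657 + 0.029055 = 0.032712.
P(F | S) = 0.032712 / 0.606 = 0.053980…

P(F|S) ≈ 0.0540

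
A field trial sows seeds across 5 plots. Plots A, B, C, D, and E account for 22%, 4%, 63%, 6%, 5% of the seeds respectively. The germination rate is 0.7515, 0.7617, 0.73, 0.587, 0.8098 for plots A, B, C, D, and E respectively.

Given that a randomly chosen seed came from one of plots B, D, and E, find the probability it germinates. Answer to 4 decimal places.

Let S = {B, D, E}.
P(S) = 0.04 + 0.06 + 0.05 = 0.15.
P(G ∩ S) = 0.7617·0.04 + 0.587·0.06 + 0.8098·0.05 = 0.030468 + 0.03522 + 0.04049 = 0.106178.
P(G | S) = 0.106178 / 0.15 = 0.707853…

0.7079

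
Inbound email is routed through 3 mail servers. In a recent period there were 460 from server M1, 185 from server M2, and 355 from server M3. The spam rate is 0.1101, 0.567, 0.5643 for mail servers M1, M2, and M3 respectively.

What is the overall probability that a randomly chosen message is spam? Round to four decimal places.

0.3559

Total: 460 + 185 + 355 = 1000.
P(M1) = 460/1000 = 0.46. P(M2) = 185/1000 = 0.185. P(M3) = 355/1000 = 0.355.
Using total probability over the partition,
P(S) = P(S|M1)·P(M1) + P(S|M2)·P(M2) + P(S|M3)·P(M3)
      = 0.1101·0.46 + 0.567·0.185 + 0.5643·0.355
      = 0.050646 + 0.104895 + 0.2003265 = 0.3558675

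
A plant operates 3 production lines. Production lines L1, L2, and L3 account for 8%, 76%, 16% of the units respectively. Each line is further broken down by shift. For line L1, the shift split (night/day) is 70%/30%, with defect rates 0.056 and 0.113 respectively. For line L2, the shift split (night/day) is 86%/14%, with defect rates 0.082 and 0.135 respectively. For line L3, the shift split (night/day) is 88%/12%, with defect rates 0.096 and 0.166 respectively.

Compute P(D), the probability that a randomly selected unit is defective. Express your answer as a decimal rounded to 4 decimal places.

P(D|L1) = 0.7·0.056 + 0.3·0.113 = 0.0392 + 0.0339 = 0.0731
P(D|L2) = 0.86·0.082 + 0.14·0.135 = 0.07052 + 0.0189 = 0.08942
P(D|L3) = 0.88·0.096 + 0.12·0.166 = 0.08448 + 0.01992 = 0.1044
By total probability over the outer partition,
P(D) = 0.08·0.0731 + 0.76·0.08942 + 0.16·0.1044
      = 0.005848 + 0.0679592 + 0.016704 = 0.0905112

P(D) ≈ 0.0905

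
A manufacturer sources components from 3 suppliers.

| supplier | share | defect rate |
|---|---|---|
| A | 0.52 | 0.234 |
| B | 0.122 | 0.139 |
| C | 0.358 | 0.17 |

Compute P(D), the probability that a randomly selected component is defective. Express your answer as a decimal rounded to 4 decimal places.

P(D) = P(D|A)·P(A) + P(D|B)·P(B) + P(D|C)·P(C)
      = 0.234·0.52 + 0.139·0.122 + 0.17·0.358
      = 0.12168 + 0.016958 + 0.06086 = 0.199498

0.1995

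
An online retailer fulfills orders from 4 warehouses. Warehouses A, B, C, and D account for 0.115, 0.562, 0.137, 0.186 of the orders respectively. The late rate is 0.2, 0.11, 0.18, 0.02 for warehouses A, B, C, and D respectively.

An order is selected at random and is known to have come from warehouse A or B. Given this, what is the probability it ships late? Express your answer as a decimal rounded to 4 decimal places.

0.1253

Let S = {A, B}.
P(S) = 0.115 + 0.562 = 0.677.
P(L ∩ S) = 0.2·0.115 + 0.11·0.562 = 0.023 + 0.06182 = 0.08482.
P(L | S) = 0.08482 / 0.677 = 0.125288…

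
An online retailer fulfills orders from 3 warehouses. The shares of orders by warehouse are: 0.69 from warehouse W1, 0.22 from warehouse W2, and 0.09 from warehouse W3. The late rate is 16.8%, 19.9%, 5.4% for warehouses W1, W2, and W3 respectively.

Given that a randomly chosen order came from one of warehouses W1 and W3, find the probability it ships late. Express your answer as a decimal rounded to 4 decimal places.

Let S = {W1, W3}.
P(S) = 0.69 + 0.09 = 0.78.
P(L ∩ S) = 0.168·0.69 + 0.054·0.09 = 0.11592 + 0.00486 = 0.12078.
P(L | S) = 0.12078 / 0.78 = 0.154846…

0.1548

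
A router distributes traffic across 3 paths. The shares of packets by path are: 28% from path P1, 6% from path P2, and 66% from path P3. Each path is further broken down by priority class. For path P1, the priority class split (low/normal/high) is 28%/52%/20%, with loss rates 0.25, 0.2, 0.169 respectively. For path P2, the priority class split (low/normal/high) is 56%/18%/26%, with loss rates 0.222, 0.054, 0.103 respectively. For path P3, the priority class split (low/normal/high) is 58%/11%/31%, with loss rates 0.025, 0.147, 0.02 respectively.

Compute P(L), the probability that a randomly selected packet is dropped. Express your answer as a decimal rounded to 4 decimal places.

P(L|P1) = 0.28·0.25 + 0.52·0.2 + 0.2·0.169 = 0.07 + 0.104 + 0.0338 = 0.2078
P(L|P2) = 0.56·0.222 + 0.18·0.054 + 0.26·0.103 = 0.12432 + 0.00972 + 0.02678 = 0.16082
P(L|P3) = 0.58·0.025 + 0.11·0.147 + 0.31·0.02 = 0.0145 + 0.01617 + 0.0062 = 0.03687
By total probability over the outer partition,
P(L) = 0.28·0.2078 + 0.06·0.16082 + 0.66·0.03687
      = 0.058184 + 0.0096492 + 0.0243342 = 0.0921674

P(L) ≈ 0.0922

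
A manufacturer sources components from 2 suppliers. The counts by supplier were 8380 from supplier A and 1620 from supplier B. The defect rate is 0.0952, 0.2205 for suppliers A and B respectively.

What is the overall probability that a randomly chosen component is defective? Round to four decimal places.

Total: 8380 + 1620 = 10000.
P(A) = 8380/10000 = 0.838. P(B) = 1620/10000 = 0.162.
Summing over the partition,
P(D) = P(D|A)·P(A) + P(D|B)·P(B)
      = 0.0952·0.838 + 0.2205·0.162
      = 0.0797776 + 0.035721 = 0.1154986

0.1155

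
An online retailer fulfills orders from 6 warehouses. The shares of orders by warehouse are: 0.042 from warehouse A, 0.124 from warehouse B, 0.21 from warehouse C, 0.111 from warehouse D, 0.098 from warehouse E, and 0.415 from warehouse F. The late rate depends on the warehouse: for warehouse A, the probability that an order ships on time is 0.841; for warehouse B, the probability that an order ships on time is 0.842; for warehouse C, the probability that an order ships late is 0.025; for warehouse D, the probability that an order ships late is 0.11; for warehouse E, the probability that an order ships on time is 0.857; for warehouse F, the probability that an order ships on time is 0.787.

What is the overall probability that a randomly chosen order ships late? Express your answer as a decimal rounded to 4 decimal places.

P(L) ≈ 0.1461

P(L|A) = 1 − 0.841 = 0.159.
P(L|B) = 1 − 0.842 = 0.158.
P(L|E) = 1 − 0.857 = 0.143.
P(L|F) = 1 − 0.787 = 0.213.
By the law of total probability,
P(L) = P(L|A)·P(A) + P(L|B)·P(B) + P(L|C)·P(C) + P(L|D)·P(D) + P(L|E)·P(E) + P(L|F)·P(F)
      = 0.159·0.042 + 0.158·0.124 + 0.025·0.21 + 0.11·0.111 + 0.143·0.098 + 0.213·0.415
      = 0.006678 + 0.019592 + 0.00525 + 0.01221 + 0.014014 + 0.088395 = 0.146139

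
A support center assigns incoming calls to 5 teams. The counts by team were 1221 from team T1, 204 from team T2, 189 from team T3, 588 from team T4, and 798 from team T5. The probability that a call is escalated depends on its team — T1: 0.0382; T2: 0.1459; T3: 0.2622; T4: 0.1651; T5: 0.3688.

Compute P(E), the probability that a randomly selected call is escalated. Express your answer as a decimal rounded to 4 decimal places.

Total: 1221 + 204 + 189 + 588 + 798 = 3000.
P(T1) = 1221/3000 = 0.407. P(T2) = 204/3000 = 0.068. P(T3) = 189/3000 = 0.063. P(T4) = 588/3000 = 0.196. P(T5) = 798/3000 = 0.266.
By the law of total probability,
P(E) = P(E|T1)·P(T1) + P(E|T2)·P(T2) + P(E|T3)·P(T3) + P(E|T4)·P(T4) + P(E|T5)·P(T5)
      = 0.0382·0.407 + 0.1459·0.068 + 0.2622·0.063 + 0.1651·0.196 + 0.3688·0.266
      = 0.0155474 + 0.0099212 + 0.0165186 + 0.0323596 + 0.0981008 = 0.1724476

0.1724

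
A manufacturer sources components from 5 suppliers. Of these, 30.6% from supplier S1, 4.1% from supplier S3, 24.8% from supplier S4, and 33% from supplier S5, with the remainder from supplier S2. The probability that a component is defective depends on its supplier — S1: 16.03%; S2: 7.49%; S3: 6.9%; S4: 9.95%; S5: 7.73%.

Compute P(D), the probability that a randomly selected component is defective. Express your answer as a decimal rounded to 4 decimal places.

P(S2) = 1 − (0.306 + 0.041 + 0.248 + 0.33) = 0.075.
P(D) = P(D|S1)·P(S1) + P(D|S2)·P(S2) + P(D|S3)·P(S3) + P(D|S4)·P(S4) + P(D|S5)·P(S5)
      = 0.1603·0.306 + 0.0749·0.075 + 0.069·0.041 + 0.0995·0.248 + 0.0773·0.33
      = 0.0490518 + 0.0056175 + 0.002829 + 0.024676 + 0.025509 = 0.1076833

P(D) ≈ 0.1077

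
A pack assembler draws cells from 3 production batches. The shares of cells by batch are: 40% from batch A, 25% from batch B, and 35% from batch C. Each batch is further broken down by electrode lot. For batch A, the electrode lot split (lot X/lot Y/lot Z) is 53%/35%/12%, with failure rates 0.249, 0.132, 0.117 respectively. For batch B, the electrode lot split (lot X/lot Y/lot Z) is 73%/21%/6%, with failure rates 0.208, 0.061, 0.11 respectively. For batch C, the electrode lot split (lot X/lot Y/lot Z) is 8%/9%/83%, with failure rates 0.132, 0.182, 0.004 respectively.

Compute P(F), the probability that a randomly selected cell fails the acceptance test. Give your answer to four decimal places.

P(F|A) = 0.53·0.249 + 0.35·0.132 + 0.12·0.117 = 0.13197 + 0.0462 + 0.01404 = 0.19221
P(F|B) = 0.73·0.208 + 0.21·0.061 + 0.06·0.11 = 0.15184 + 0.01281 + 0.0066 = 0.17125
P(F|C) = 0.08·0.132 + 0.09·0.182 + 0.83·0.004 = 0.01056 + 0.01638 + 0.00332 = 0.03026
Then overall,
P(F) = 0.4·0.19221 + 0.25·0.17125 + 0.35·0.03026
      = 0.076884 + 0.0428125 + 0.010591 = 0.1302875

0.1303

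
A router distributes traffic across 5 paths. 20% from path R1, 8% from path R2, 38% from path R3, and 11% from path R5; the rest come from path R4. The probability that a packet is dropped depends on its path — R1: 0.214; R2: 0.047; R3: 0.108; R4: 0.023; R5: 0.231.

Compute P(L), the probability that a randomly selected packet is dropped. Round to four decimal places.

P(R4) = 1 − (0.2 + 0.08 + 0.38 + 0.11) = 0.23.
P(L) = P(L|R1)·P(R1) + P(L|R2)·P(R2) + P(L|R3)·P(R3) + P(L|R4)·P(R4) + P(L|R5)·P(R5)
      = 0.214·0.2 + 0.047·0.08 + 0.108·0.38 + 0.023·0.23 + 0.231·0.11
      = 0.0428 + 0.00376 + 0.04104 + 0.00529 + 0.02541 = 0.1183

P(L) ≈ 0.1183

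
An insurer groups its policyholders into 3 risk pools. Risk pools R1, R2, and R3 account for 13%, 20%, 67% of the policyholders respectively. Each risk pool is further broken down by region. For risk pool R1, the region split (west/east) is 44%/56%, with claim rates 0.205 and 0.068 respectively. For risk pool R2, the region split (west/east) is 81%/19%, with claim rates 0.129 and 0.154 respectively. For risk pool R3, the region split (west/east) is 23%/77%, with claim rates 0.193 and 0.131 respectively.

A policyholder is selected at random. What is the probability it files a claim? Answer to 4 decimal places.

P(C|R1) = 0.44·0.205 + 0.56·0.068 = 0.0902 + 0.03808 = 0.12828
P(C|R2) = 0.81·0.129 + 0.19·0.154 = 0.10449 + 0.02926 = 0.13375
P(C|R3) = 0.23·0.193 + 0.77·0.131 = 0.04439 + 0.10087 = 0.14526
By total probability over the outer partition,
P(C) = 0.13·0.12828 + 0.2·0.13375 + 0.67·0.14526
      = 0.0166764 + 0.02675 + 0.0973242 = 0.1407506

0.1408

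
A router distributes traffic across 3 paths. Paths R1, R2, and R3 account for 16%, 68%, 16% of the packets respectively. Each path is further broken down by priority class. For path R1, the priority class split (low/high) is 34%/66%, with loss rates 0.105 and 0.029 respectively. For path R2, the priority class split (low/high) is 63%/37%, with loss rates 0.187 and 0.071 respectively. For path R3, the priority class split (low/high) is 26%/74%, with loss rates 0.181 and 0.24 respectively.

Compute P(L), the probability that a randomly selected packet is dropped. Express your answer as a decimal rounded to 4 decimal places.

P(L|R1) = 0.34·0.105 + 0.66·0.029 = 0.0357 + 0.01914 = 0.05484
P(L|R2) = 0.63·0.187 + 0.37·0.071 = 0.11781 + 0.02627 = 0.14408
P(L|R3) = 0.26·0.181 + 0.74·0.24 = 0.04706 + 0.1776 = 0.22466
By total probability over the outer partition,
P(L) = 0.16·0.05484 + 0.68·0.14408 + 0.16·0.22466
      = 0.0087744 + 0.0979744 + 0.0359456 = 0.1426944

0.1427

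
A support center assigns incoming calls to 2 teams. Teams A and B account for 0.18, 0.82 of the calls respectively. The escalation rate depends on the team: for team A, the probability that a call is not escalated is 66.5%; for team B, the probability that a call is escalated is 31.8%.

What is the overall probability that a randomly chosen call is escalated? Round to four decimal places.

P(E|A) = 1 − 0.665 = 0.335.
Summing over the partition,
P(E) = P(E|A)·P(A) + P(E|B)·P(B)
      = 0.335·0.18 + 0.318·0.82
      = 0.0603 + 0.26076 = 0.32106

0.3211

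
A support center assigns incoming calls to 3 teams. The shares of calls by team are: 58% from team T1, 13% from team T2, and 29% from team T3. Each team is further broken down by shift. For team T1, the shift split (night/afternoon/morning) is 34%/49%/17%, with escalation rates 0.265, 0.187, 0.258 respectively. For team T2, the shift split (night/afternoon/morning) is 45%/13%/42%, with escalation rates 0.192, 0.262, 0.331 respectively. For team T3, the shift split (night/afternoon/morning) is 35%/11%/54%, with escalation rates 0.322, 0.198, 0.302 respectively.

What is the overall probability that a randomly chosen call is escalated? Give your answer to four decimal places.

0.2509

P(E|T1) = 0.34·0.265 + 0.49·0.187 + 0.17·0.258 = 0.0901 + 0.09163 + 0.04386 = 0.22559
P(E|T2) = 0.45·0.192 + 0.13·0.262 + 0.42·0.331 = 0.0864 + 0.03406 + 0.13902 = 0.25948
P(E|T3) = 0.35·0.322 + 0.11·0.198 + 0.54·0.302 = 0.1127 + 0.02178 + 0.16308 = 0.29756
By total probability over the outer partition,
P(E) = 0.58·0.22559 + 0.13·0.25948 + 0.29·0.29756
      = 0.1308422 + 0.0337324 + 0.0862924 = 0.250867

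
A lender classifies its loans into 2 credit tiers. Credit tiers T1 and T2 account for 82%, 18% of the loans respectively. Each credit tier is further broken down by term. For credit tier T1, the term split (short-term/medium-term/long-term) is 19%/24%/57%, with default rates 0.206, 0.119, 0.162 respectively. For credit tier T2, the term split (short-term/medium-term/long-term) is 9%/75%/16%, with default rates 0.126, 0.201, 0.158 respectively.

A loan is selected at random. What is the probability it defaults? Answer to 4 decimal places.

P(D|T1) = 0.19·0.206 + 0.24·0.119 + 0.57·0.162 = 0.03914 + 0.02856 + 0.09234 = 0.16004
P(D|T2) = 0.09·0.126 + 0.75·0.201 + 0.16·0.158 = 0.01134 + 0.15075 + 0.02528 = 0.18737
Then overall,
P(D) = 0.82·0.16004 + 0.18·0.18737
      = 0.1312328 + 0.0337266 = 0.1649594

P(D) ≈ 0.1650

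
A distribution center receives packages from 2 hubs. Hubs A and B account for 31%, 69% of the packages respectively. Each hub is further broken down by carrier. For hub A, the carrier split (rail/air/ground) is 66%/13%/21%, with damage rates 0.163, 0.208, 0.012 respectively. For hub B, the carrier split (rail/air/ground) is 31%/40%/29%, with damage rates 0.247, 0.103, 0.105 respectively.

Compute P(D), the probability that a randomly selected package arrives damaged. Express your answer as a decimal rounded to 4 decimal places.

0.1448

P(D|A) = 0.66·0.163 + 0.13·0.208 + 0.21·0.012 = 0.10758 + 0.02704 + 0.00252 = 0.13714
P(D|B) = 0.31·0.247 + 0.4·0.103 + 0.29·0.105 = 0.07657 + 0.0412 + 0.03045 = 0.14822
By total probability over the outer partition,
P(D) = 0.31·0.13714 + 0.69·0.14822
      = 0.0425134 + 0.1022718 = 0.1447852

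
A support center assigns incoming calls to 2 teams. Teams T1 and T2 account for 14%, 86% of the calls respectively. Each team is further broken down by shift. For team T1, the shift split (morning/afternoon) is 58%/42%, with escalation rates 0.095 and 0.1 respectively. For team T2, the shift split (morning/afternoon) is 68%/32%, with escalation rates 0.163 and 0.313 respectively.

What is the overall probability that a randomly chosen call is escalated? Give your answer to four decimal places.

P(E|T1) = 0.58·0.095 + 0.42·0.1 = 0.0551 + 0.042 = 0.0971
P(E|T2) = 0.68·0.163 + 0.32·0.313 = 0.11084 + 0.10016 = 0.211
Then overall,
P(E) = 0.14·0.0971 + 0.86·0.211
      = 0.013594 + 0.18146 = 0.195054

0.1951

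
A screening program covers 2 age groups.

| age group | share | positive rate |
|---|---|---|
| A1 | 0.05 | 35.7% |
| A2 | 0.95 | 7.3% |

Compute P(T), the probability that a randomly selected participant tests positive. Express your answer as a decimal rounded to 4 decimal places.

0.0872

P(T) = P(T|A1)·P(A1) + P(T|A2)·P(A2)
      = 0.357·0.05 + 0.073·0.95
      = 0.01785 + 0.06935 = 0.0872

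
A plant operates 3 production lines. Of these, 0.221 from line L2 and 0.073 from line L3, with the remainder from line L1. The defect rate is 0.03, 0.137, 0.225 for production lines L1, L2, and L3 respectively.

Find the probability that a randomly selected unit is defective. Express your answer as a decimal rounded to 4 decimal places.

0.0679

P(L1) = 1 − (0.221 + 0.073) = 0.706.
P(D) = P(D|L1)·P(L1) + P(D|L2)·P(L2) + P(D|L3)·P(L3)
      = 0.03·0.706 + 0.137·0.221 + 0.225·0.073
      = 0.02118 + 0.030277 + 0.016425 = 0.067882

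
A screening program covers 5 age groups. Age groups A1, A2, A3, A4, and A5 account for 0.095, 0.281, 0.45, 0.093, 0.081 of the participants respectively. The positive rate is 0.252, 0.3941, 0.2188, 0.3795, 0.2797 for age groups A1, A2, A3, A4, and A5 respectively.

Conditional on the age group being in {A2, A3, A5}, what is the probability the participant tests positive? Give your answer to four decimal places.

0.2855

Let S = {A2, A3, A5}.
P(S) = 0.281 + 0.45 + 0.081 = 0.812.
P(T ∩ S) = 0.3941·0.281 + 0.2188·0.45 + 0.2797·0.081 = 0.1107421 + 0.09846 + 0.0226557 = 0.2318578.
P(T | S) = 0.2318578 / 0.812 = 0.285539…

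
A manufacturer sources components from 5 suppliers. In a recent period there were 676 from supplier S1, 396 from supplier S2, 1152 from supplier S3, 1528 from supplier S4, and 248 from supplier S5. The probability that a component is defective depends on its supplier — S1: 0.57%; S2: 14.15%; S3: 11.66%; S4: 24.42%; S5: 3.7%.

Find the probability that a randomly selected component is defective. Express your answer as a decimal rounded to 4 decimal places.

0.1441

Total: 676 + 396 + 1152 + 1528 + 248 = 4000.
P(S1) = 676/4000 = 0.169. P(S2) = 396/4000 = 0.099. P(S3) = 1152/4000 = 0.288. P(S4) = 1528/4000 = 0.382. P(S5) = 248/4000 = 0.062.
By the law of total probability,
P(D) = P(D|S1)·P(S1) + P(D|S2)·P(S2) + P(D|S3)·P(S3) + P(D|S4)·P(S4) + P(D|S5)·P(S5)
      = 0.0057·0.169 + 0.1415·0.099 + 0.1166·0.288 + 0.2442·0.382 + 0.037·0.062
      = 0.0009633 + 0.0140085 + 0.0335808 + 0.0932844 + 0.002294 = 0.144131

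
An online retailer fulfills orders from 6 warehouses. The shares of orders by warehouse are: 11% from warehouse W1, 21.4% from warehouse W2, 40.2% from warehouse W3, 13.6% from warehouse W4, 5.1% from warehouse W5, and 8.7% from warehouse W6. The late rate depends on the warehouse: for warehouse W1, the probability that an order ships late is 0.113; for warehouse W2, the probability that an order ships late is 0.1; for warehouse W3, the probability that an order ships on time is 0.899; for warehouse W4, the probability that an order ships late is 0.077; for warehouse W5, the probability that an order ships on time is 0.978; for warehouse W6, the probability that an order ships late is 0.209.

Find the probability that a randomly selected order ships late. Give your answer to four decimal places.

P(L|W3) = 1 − 0.899 = 0.101.
P(L|W5) = 1 − 0.978 = 0.022.
P(L) = P(L|W1)·P(W1) + P(L|W2)·P(W2) + P(L|W3)·P(W3) + P(L|W4)·P(W4) + P(L|W5)·P(W5) + P(L|W6)·P(W6)
      = 0.113·0.11 + 0.1·0.214 + 0.101·0.402 + 0.077·0.136 + 0.022·0.051 + 0.209·0.087
      = 0.01243 + 0.0214 + 0.040602 + 0.010472 + 0.001122 + 0.018183 = 0.104209

0.1042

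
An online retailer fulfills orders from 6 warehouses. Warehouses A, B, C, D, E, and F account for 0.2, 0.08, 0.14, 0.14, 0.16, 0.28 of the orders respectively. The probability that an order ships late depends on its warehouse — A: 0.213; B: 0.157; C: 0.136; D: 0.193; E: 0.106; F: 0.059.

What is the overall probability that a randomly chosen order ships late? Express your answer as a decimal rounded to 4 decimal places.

0.1347

Using total probability over the partition,
P(L) = P(L|A)·P(A) + P(L|B)·P(B) + P(L|C)·P(C) + P(L|D)·P(D) + P(L|E)·P(E) + P(L|F)·P(F)
      = 0.213·0.2 + 0.157·0.08 + 0.136·0.14 + 0.193·0.14 + 0.106·0.16 + 0.059·0.28
      = 0.0426 + 0.01256 + 0.01904 + 0.02702 + 0.01696 + 0.01652 = 0.1347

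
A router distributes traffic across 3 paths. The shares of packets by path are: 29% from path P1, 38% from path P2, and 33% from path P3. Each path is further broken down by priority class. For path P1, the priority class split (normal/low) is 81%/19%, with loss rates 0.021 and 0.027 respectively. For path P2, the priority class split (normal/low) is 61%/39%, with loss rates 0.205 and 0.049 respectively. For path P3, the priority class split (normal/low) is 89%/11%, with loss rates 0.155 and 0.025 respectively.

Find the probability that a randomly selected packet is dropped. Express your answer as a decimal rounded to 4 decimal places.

P(L|P1) = 0.81·0.021 + 0.19·0.027 = 0.01701 + 0.00513 = 0.02214
P(L|P2) = 0.61·0.205 + 0.39·0.049 = 0.12505 + 0.01911 = 0.14416
P(L|P3) = 0.89·0.155 + 0.11·0.025 = 0.13795 + 0.00275 = 0.1407
Then overall,
P(L) = 0.29·0.02214 + 0.38·0.14416 + 0.33·0.1407
      = 0.0064206 + 0.0547808 + 0.046431 = 0.1076324

0.1076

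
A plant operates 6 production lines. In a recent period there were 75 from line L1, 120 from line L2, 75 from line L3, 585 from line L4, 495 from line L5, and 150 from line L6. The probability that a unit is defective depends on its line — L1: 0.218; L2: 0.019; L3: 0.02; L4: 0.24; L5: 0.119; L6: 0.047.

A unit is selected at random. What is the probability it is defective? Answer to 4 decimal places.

Total: 75 + 120 + 75 + 585 + 495 + 150 = 1500.
P(L1) = 75/1500 = 0.05. P(L2) = 120/1500 = 0.08. P(L3) = 75/1500 = 0.05. P(L4) = 585/1500 = 0.39. P(L5) = 495/1500 = 0.33. P(L6) = 150/1500 = 0.1.
Summing over the partition,
P(D) = P(D|L1)·P(L1) + P(D|L2)·P(L2) + P(D|L3)·P(L3) + P(D|L4)·P(L4) + P(D|L5)·P(L5) + P(D|L6)·P(L6)
      = 0.218·0.05 + 0.019·0.08 + 0.02·0.05 + 0.24·0.39 + 0.119·0.33 + 0.047·0.1
      = 0.0109 + 0.00152 + 0.001 + 0.0936 + 0.03927 + 0.0047 = 0.15099

0.1510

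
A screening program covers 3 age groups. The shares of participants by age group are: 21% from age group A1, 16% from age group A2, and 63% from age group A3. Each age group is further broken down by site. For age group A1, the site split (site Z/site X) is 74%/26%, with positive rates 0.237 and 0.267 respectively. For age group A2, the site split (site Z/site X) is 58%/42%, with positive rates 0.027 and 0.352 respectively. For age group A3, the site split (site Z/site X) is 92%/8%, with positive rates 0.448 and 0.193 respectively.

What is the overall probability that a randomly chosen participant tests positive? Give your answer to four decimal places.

P(T|A1) = 0.74·0.237 + 0.26·0.267 = 0.17538 + 0.06942 = 0.2448
P(T|A2) = 0.58·0.027 + 0.42·0.352 = 0.01566 + 0.14784 = 0.1635
P(T|A3) = 0.92·0.448 + 0.08·0.193 = 0.41216 + 0.01544 = 0.4276
By total probability over the outer partition,
P(T) = 0.21·0.2448 + 0.16·0.1635 + 0.63·0.4276
      = 0.051408 + 0.02616 + 0.269388 = 0.346956

P(T) ≈ 0.3470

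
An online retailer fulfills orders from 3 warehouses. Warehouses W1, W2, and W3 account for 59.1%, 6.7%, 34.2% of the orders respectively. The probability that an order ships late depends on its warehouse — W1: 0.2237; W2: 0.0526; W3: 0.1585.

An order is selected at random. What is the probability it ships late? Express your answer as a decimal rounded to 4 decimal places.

P(L) = P(L|W1)·P(W1) + P(L|W2)·P(W2) + P(L|W3)·P(W3)
      = 0.2237·0.591 + 0.0526·0.067 + 0.1585·0.342
      = 0.1322067 + 0.0035242 + 0.054207 = 0.1899379

0.1899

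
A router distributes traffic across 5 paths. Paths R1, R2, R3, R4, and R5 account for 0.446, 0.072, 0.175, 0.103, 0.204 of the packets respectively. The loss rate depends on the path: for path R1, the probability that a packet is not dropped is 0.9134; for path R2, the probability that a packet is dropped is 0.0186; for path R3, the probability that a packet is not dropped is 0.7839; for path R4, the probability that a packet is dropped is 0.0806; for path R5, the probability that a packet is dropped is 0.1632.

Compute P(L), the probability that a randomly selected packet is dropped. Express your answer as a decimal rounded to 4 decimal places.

P(L) ≈ 0.1194

P(L|R1) = 1 − 0.9134 = 0.0866.
P(L|R3) = 1 − 0.7839 = 0.2161.
P(L) = P(L|R1)·P(R1) + P(L|R2)·P(R2) + P(L|R3)·P(R3) + P(L|R4)·P(R4) + P(L|R5)·P(R5)
      = 0.0866·0.446 + 0.0186·0.072 + 0.2161·0.175 + 0.0806·0.103 + 0.1632·0.204
      = 0.0386236 + 0.0013392 + 0.0378175 + 0.0083018 + 0.0332928 = 0.1193749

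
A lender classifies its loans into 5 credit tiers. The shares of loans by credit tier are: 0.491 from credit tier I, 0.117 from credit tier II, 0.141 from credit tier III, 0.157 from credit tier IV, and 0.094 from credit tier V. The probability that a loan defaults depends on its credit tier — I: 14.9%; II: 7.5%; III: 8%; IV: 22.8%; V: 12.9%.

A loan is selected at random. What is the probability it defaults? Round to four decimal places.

P(D) ≈ 0.1411

By the law of total probability,
P(D) = P(D|I)·P(I) + P(D|II)·P(II) + P(D|III)·P(III) + P(D|IV)·P(IV) + P(D|V)·P(V)
      = 0.149·0.491 + 0.075·0.117 + 0.08·0.141 + 0.228·0.157 + 0.129·0.094
      = 0.073159 + 0.008775 + 0.01128 + 0.035796 + 0.012126 = 0.141136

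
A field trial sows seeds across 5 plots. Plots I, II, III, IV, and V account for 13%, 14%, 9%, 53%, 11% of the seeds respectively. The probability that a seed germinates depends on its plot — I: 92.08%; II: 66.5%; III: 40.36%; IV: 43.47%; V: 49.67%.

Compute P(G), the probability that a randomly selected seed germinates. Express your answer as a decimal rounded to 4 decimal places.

P(G) ≈ 0.5342

P(G) = P(G|I)·P(I) + P(G|II)·P(II) + P(G|III)·P(III) + P(G|IV)·P(IV) + P(G|V)·P(V)
      = 0.9208·0.13 + 0.665·0.14 + 0.4036·0.09 + 0.4347·0.53 + 0.4967·0.11
      = 0.119704 + 0.0931 + 0.036324 + 0.230391 + 0.054637 = 0.534156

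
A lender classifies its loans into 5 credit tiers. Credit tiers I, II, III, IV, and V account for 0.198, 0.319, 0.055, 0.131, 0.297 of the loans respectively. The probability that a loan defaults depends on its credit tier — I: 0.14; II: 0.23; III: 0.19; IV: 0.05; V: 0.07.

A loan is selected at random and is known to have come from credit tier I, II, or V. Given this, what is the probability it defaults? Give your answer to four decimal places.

0.1497

Let S = {I, II, V}.
P(S) = 0.198 + 0.319 + 0.297 = 0.814.
P(D ∩ S) = 0.14·0.198 + 0.23·0.319 + 0.07·0.297 = 0.02772 + 0.07337 + 0.02079 = 0.12188.
P(D | S) = 0.12188 / 0.814 = 0.149730…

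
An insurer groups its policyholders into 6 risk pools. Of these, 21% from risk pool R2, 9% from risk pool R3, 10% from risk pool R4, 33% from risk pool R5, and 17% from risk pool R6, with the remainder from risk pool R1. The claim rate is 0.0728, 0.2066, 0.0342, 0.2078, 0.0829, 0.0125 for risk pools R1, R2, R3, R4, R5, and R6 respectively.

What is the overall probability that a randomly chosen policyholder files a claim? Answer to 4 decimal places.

P(R1) = 1 − (0.21 + 0.09 + 0.1 + 0.33 + 0.17) = 0.1.
P(C) = P(C|R1)·P(R1) + P(C|R2)·P(R2) + P(C|R3)·P(R3) + P(C|R4)·P(R4) + P(C|R5)·P(R5) + P(C|R6)·P(R6)
      = 0.0728·0.1 + 0.2066·0.21 + 0.0342·0.09 + 0.2078·0.1 + 0.0829·0.33 + 0.0125·0.17
      = 0.00728 + 0.043386 + 0.003078 + 0.02078 + 0.027357 + 0.002125 = 0.104006

P(C) ≈ 0.1040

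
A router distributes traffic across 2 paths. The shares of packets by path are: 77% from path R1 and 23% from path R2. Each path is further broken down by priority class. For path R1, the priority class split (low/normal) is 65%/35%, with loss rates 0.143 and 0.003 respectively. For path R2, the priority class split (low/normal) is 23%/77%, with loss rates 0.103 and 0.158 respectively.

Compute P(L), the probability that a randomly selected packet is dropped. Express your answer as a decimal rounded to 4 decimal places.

0.1058

P(L|R1) = 0.65·0.143 + 0.35·0.003 = 0.09295 + 0.00105 = 0.094
P(L|R2) = 0.23·0.103 + 0.77·0.158 = 0.02369 + 0.12166 = 0.14535
Then overall,
P(L) = 0.77·0.094 + 0.23·0.14535
      = 0.07238 + 0.0334305 = 0.1058105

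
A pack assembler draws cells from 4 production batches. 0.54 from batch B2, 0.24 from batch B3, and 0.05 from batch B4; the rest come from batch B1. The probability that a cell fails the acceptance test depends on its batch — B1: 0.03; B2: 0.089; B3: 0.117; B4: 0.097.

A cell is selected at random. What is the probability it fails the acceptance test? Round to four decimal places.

0.0861

P(B1) = 1 − (0.54 + 0.24 + 0.05) = 0.17.
P(F) = P(F|B1)·P(B1) + P(F|B2)·P(B2) + P(F|B3)·P(B3) + P(F|B4)·P(B4)
      = 0.03·0.17 + 0.089·0.54 + 0.117·0.24 + 0.097·0.05
      = 0.0051 + 0.04806 + 0.02808 + 0.00485 = 0.08609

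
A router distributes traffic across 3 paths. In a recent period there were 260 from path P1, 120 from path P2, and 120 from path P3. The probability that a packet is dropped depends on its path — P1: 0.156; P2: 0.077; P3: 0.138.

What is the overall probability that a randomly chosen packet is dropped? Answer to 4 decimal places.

Total: 260 + 120 + 120 = 500.
P(P1) = 260/500 = 0.52. P(P2) = 120/500 = 0.24. P(P3) = 120/500 = 0.24.
P(L) = P(L|P1)·P(P1) + P(L|P2)·P(P2) + P(L|P3)·P(P3)
      = 0.156·0.52 + 0.077·0.24 + 0.138·0.24
      = 0.08112 + 0.01848 + 0.03312 = 0.13272

P(L) ≈ 0.1327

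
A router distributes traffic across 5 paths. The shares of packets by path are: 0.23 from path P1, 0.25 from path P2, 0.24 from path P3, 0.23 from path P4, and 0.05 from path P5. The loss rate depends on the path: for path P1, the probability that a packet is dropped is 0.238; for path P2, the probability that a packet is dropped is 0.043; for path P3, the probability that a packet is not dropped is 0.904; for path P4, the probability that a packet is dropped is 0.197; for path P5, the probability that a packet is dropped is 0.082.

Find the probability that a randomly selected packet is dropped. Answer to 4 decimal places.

P(L|P3) = 1 − 0.904 = 0.096.
By the law of total probability,
P(L) = P(L|P1)·P(P1) + P(L|P2)·P(P2) + P(L|P3)·P(P3) + P(L|P4)·P(P4) + P(L|P5)·P(P5)
      = 0.238·0.23 + 0.043·0.25 + 0.096·0.24 + 0.197·0.23 + 0.082·0.05
      = 0.05474 + 0.01075 + 0.02304 + 0.04531 + 0.0041 = 0.13794

0.1379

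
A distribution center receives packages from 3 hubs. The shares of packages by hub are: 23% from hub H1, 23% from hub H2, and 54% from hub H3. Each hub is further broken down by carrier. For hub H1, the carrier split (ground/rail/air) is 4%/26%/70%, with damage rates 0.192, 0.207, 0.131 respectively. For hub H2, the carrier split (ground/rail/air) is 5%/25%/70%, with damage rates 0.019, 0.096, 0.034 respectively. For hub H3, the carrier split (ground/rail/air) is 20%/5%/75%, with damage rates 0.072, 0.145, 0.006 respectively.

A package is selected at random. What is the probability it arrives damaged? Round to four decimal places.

P(D|H1) = 0.04·0.192 + 0.26·0.207 + 0.7·0.131 = 0.00768 + 0.05382 + 0.0917 = 0.1532
P(D|H2) = 0.05·0.019 + 0.25·0.096 + 0.7·0.034 = 0.00095 + 0.024 + 0.0238 = 0.04875
P(D|H3) = 0.2·0.072 + 0.05·0.145 + 0.75·0.006 = 0.0144 + 0.00725 + 0.0045 = 0.02615
By total probability over the outer partition,
P(D) = 0.23·0.1532 + 0.23·0.04875 + 0.54·0.02615
      = 0.035236 + 0.0112125 + 0.014121 = 0.0605695

0.0606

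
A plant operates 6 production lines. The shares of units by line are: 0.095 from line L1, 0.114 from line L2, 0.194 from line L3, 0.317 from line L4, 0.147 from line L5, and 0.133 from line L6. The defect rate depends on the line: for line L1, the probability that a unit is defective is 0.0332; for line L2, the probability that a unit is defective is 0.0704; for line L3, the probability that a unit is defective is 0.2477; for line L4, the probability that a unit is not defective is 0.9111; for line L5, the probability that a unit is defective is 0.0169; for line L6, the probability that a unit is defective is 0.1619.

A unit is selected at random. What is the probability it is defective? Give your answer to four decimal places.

0.1114

P(D|L4) = 1 − 0.9111 = 0.0889.
By the law of total probability,
P(D) = P(D|L1)·P(L1) + P(D|L2)·P(L2) + P(D|L3)·P(L3) + P(D|L4)·P(L4) + P(D|L5)·P(L5) + P(D|L6)·P(L6)
      = 0.0332·0.095 + 0.0704·0.114 + 0.2477·0.194 + 0.0889·0.317 + 0.0169·0.147 + 0.1619·0.133
      = 0.003154 + 0.0080256 + 0.0480538 + 0.0281813 + 0.0024843 + 0.0215327 = 0.1114317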